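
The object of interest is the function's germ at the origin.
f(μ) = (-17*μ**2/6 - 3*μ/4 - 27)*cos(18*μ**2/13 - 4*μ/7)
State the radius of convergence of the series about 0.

The radius of convergence is infinite.

The factor cos(18*μ**2/13 - 4*μ/7) is entire and contributes no finite singular point.
The polynomial part has no poles.
No finite singular points: the Taylor series at 0 converges everywhere.


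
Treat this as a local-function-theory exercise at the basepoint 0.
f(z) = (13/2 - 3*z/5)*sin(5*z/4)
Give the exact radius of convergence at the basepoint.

The radius of convergence is infinite.

The factor sin(5*z/4) is entire and contributes no finite singular point.
The polynomial part has no poles.
No finite singular points: the Taylor series at 0 converges everywhere.


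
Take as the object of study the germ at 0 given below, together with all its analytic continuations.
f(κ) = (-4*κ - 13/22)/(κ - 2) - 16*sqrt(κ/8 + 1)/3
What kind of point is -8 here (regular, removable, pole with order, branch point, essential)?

The point is an algebraic (square-root) branch point.

The term (-16/3)*sqrt(1 - κ/(-8)) has argument 1 - -8/(-8) = 0 at -8: a square-root (algebraic, two-sheeted) branch point; the remaining terms are analytic or single-valued there.


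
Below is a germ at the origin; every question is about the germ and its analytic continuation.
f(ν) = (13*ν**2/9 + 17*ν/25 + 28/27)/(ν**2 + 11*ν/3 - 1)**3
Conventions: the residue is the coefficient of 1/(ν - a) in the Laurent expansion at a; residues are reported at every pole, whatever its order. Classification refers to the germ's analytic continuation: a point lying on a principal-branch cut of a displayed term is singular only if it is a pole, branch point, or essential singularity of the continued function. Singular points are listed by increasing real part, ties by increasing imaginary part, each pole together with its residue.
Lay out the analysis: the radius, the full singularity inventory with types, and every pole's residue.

Denominator factor (ν**2 + 11*ν/3 - 1)^3: discriminant 157/9, real irrational roots -11/6 + (1/6)*sqrt(157) and -11/6 - (1/6)*sqrt(157); poles of order 3, moduli -11/6 + (1/6)*sqrt(157) and 11/6 + (1/6)*sqrt(157).
The radius of convergence is the smallest modulus among the singular points: -11/6 + (1/6)*sqrt(157).
The factor ν**2 + 11*ν/3 - 1 splits as (ν - a)(ν - a') with a = -11/6 - (1/6)*sqrt(157), a' = -11/6 + (1/6)*sqrt(157). At the order-3 pole a set g(ν) = (ν - a)^3*f(ν) = [13*ν**2/9 + 17*ν/25 + 28/27] / (ν - a')^3.
Order-3 pole: residue = g''(a)/2; g''(-11/6 - (1/6)*sqrt(157)) = -(185568/96747325)*sqrt(157), so the residue is -(92784/96747325)*sqrt(157).
The factor ν**2 + 11*ν/3 - 1 splits as (ν - a)(ν - a') with a = -11/6 + (1/6)*sqrt(157), a' = -11/6 - (1/6)*sqrt(157). At the order-3 pole a set g(ν) = (ν - a)^3*f(ν) = [13*ν**2/9 + 17*ν/25 + 28/27] / (ν - a')^3.
Order-3 pole: residue = g''(a)/2; g''(-11/6 + (1/6)*sqrt(157)) = (185568/96747325)*sqrt(157), so the residue is (92784/96747325)*sqrt(157).
List the singular points by increasing real part (a conjugate pair: the negative imaginary part first).

Radius of convergence at 0: -11/6 + (1/6)*sqrt(157).
At -11/6 - (1/6)*sqrt(157): a pole of order 3; residue -(92784/96747325)*sqrt(157).
At -11/6 + (1/6)*sqrt(157): a pole of order 3; residue (92784/96747325)*sqrt(157).


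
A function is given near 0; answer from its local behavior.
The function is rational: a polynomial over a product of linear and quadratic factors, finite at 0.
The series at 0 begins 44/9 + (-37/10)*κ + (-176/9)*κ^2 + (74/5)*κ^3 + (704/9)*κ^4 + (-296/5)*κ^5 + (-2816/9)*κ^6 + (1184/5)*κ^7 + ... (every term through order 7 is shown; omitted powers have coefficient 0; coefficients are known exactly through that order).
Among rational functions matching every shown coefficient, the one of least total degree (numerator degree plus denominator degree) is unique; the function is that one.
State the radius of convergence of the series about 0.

The radius of convergence is 1/2.

No rational of total degree below 3 reproduces all 8 coefficients; solving the [1/2] Pade equations on them gives f(κ) = (11/9 - 37*κ/40)/(κ**2 + 1/4), whose expansion matches every shown term.
Denominator factor (κ**2 + 1/4): discriminant -1, complex-conjugate roots (1/2)*i and -(1/2)*i; poles of order 1, moduli 1/2 and 1/2.
The radius of convergence is the smallest modulus among the singular points: 1/2.


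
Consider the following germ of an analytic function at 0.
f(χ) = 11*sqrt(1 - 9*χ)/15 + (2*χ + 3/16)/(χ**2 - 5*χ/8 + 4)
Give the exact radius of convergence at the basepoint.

Denominator factor (χ**2 - 5*χ/8 + 4): discriminant -999/64, complex-conjugate roots (5/16) + ((3/16)*sqrt(111))*i and (5/16) - ((3/16)*sqrt(111))*i; poles of order 1, moduli 2 and 2.
Branch term (11/15)*sqrt(1 - χ/(1/9)): its argument vanishes at χ = 1/9, a square-root branch point, modulus 1/9.
The radius of convergence is the smallest modulus among the singular points: 1/9.

The radius of convergence is 1/9.


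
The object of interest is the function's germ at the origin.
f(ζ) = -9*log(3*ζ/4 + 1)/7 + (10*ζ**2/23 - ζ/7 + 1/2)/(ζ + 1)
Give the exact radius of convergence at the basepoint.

The radius of convergence is 1.

Denominator factor (ζ + 1): pole of order 1 at -1, modulus 1.
Branch term (-9/7)*log(1 - ζ/(-4/3)): its argument vanishes at ζ = -4/3, a logarithmic branch point, modulus 4/3.
The radius of convergence is the smallest modulus among the singular points: 1.


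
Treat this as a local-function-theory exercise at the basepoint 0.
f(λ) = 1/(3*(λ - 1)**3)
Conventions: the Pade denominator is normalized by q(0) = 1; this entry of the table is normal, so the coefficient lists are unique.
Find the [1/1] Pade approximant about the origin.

The Pade approximant has numerator coefficients [-1/3, -1/3]; denominator coefficients [1, -2].

Taylor coefficients needed (expand at 0): a_0 = -1/3, a_1 = -1, a_2 = -2.
Write the denominator as Q(λ) = 1 + q1*λ. Requiring Q*f - P = O(λ^3) with deg P <= 1 kills the coefficients of λ^2..λ^2 in Q*f:
  λ^2: a_2 + q1*a_1 = 0, i.e. -2 + (-1)*q1 = 0.
Solving this linear system: q1 = -2.
The numerator is Q*f truncated at degree 1: P0 = a_0 = -1/3; P1 = a_1 + q1*a_0 = -1/3.


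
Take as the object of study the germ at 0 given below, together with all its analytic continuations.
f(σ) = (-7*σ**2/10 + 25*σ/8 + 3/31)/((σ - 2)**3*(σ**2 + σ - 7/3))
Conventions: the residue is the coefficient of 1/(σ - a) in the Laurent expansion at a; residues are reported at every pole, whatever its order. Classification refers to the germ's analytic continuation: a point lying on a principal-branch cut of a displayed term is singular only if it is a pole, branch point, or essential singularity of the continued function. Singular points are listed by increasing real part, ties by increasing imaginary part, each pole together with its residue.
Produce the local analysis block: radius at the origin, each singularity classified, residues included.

Denominator factor (σ - 2)^3: pole of order 3 at 2, modulus 2.
Denominator factor (σ**2 + σ - 7/3): discriminant 31/3, real irrational roots -1/2 + (1/6)*sqrt(93) and -1/2 - (1/6)*sqrt(93); poles of order 1, moduli -1/2 + (1/6)*sqrt(93) and 1/2 + (1/6)*sqrt(93).
The radius of convergence is the smallest modulus among the singular points: -1/2 + (1/6)*sqrt(93).
The factor σ**2 + σ - 7/3 splits as (σ - a)(σ - a') with a = -1/2 - (1/6)*sqrt(93), a' = -1/2 + (1/6)*sqrt(93). At the order-1 pole a set g(σ) = (σ - a)*f(σ) = [(-7*σ**2/10 + 25*σ/8 + 3/31)/(σ - 2)**3] / (σ - a').
Simple pole: residue = g(a) at a = -1/2 - (1/6)*sqrt(93), which is -2018679/3300880 + (6031953/102327280)*sqrt(93).
The factor σ**2 + σ - 7/3 splits as (σ - a)(σ - a') with a = -1/2 + (1/6)*sqrt(93), a' = -1/2 - (1/6)*sqrt(93). At the order-1 pole a set g(σ) = (σ - a)*f(σ) = [(-7*σ**2/10 + 25*σ/8 + 3/31)/(σ - 2)**3] / (σ - a').
Simple pole: residue = g(a) at a = -1/2 + (1/6)*sqrt(93), which is -2018679/3300880 - (6031953/102327280)*sqrt(93).
At the order-3 pole 2 set g(σ) = (σ - (2))^3*f(σ) = (-7*σ**2/10 + 25*σ/8 + 3/31)/(σ**2 + σ - 7/3).
Order-3 pole: residue = g''(a)/2; g''(2) = 2018679/825220, so the residue is 2018679/1650440.
List the singular points by increasing real part (a conjugate pair: the negative imaginary part first).

Radius of convergence at 0: -1/2 + (1/6)*sqrt(93).
At -1/2 - (1/6)*sqrt(93): a pole of order 1; residue -2018679/3300880 + (6031953/102327280)*sqrt(93).
At -1/2 + (1/6)*sqrt(93): a pole of order 1; residue -2018679/3300880 - (6031953/102327280)*sqrt(93).
At 2: a pole of order 3; residue 2018679/1650440.


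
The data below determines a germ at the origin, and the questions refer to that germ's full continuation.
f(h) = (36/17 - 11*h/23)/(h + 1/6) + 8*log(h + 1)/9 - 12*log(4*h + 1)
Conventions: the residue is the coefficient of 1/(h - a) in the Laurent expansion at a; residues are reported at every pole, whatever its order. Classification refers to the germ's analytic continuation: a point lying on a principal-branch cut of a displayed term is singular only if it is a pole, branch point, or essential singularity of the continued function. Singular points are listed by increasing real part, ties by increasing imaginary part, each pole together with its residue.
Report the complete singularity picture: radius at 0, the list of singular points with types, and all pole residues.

Radius of convergence at 0: 1/6.
At -1: a logarithmic branch point.
At -1/4: a logarithmic branch point.
At -1/6: a pole of order 1; residue 5155/2346.

Denominator factor (h + 1/6): pole of order 1 at -1/6, modulus 1/6.
Branch term (8/9)*log(1 - h/(-1)): its argument vanishes at h = -1, a logarithmic branch point, modulus 1.
Branch term (-12)*log(1 - h/(-1/4)): its argument vanishes at h = -1/4, a logarithmic branch point, modulus 1/4.
The radius of convergence is the smallest modulus among the singular points: 1/6.
The branch terms are analytic at -1/6 and contribute nothing to the residue; only the rational part matters.
At the order-1 pole -1/6 set g(h) = (h - (-1/6))*(rational part) = 36/17 - 11*h/23.
Simple pole: residue = g(a) at a = -1/6, which is 5155/2346.
List the singular points by increasing real part (a conjugate pair: the negative imaginary part first).


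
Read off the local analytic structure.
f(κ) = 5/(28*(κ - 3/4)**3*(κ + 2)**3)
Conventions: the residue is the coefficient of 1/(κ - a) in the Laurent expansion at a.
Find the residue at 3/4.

At the order-3 pole 3/4 set g(κ) = (κ - (3/4))^3*f(κ) = 5/(28*(κ + 2)**3).
Order-3 pole: residue = g''(a)/2; g''(3/4) = 15360/1127357, so the residue is 7680/1127357.

The residue is 7680/1127357.


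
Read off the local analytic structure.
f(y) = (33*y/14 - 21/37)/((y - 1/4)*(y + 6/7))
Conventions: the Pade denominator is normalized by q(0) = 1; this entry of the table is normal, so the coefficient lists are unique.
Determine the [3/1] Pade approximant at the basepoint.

The Pade approximant has numerator coefficients [98/37, -2680305/345691, 2791740/345691, -4598160/345691]; denominator coefficients [1, -90119/56058].

Taylor coefficients needed (expand at 0): a_0 = 98/37, a_1 = -388/111, a_2 = 818/333, a_3 = -9343/999, a_4 = -90119/5994.
Write the denominator as Q(y) = 1 + q1*y. Requiring Q*f - P = O(y^5) with deg P <= 3 kills the coefficients of y^4..y^4 in Q*f:
  y^4: a_4 + q1*a_3 = 0, i.e. -90119/5994 + (-9343/999)*q1 = 0.
Solving this linear system: q1 = -90119/56058.
The numerator is Q*f truncated at degree 3: P0 = a_0 = 98/37; P1 = a_1 + q1*a_0 = -2680305/345691; P2 = a_2 + q1*a_1 = 2791740/345691; P3 = a_3 + q1*a_2 = -4598160/345691.


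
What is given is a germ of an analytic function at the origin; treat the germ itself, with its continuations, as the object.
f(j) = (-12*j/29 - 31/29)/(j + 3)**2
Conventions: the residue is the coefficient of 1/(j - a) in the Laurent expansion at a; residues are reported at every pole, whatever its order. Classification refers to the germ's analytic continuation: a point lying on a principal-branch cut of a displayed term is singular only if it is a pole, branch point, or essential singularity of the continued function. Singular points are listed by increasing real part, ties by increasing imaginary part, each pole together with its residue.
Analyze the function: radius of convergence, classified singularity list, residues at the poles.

Radius of convergence at 0: 3.
At -3: a pole of order 2; residue -12/29.

Denominator factor (j + 3)^2: pole of order 2 at -3, modulus 3.
The radius of convergence is the smallest modulus among the singular points: 3.
At the order-2 pole -3 set g(j) = (j - (-3))^2*f(j) = -12*j/29 - 31/29.
Order-2 pole: residue = g'(a); g'(-3) = -12/29, so the residue is -12/29.


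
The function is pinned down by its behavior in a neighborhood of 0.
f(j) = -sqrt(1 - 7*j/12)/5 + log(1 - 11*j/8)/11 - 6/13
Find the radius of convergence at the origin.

Branch term (-1/5)*sqrt(1 - j/(12/7)): its argument vanishes at j = 12/7, a square-root branch point, modulus 12/7.
Branch term (1/11)*log(1 - j/(8/11)): its argument vanishes at j = 8/11, a logarithmic branch point, modulus 8/11.
The radius of convergence is the smallest modulus among the singular points: 8/11.

The radius of convergence is 8/11.


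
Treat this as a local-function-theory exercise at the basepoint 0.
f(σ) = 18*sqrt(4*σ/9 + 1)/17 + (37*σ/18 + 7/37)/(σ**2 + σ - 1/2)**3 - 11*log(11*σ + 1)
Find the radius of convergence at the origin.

Denominator factor (σ**2 + σ - 1/2)^3: discriminant 3, real irrational roots -1/2 + (1/2)*sqrt(3) and -1/2 - (1/2)*sqrt(3); poles of order 3, moduli -1/2 + (1/2)*sqrt(3) and 1/2 + (1/2)*sqrt(3).
Branch term (-11)*log(1 - σ/(-1/11)): its argument vanishes at σ = -1/11, a logarithmic branch point, modulus 1/11.
Branch term (18/17)*sqrt(1 - σ/(-9/4)): its argument vanishes at σ = -9/4, a square-root branch point, modulus 9/4.
The radius of convergence is the smallest modulus among the singular points: 1/11.

The radius of convergence is 1/11.


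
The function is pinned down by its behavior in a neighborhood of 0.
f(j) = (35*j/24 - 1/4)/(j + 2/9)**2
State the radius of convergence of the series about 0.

Denominator factor (j + 2/9)^2: pole of order 2 at -2/9, modulus 2/9.
The radius of convergence is the smallest modulus among the singular points: 2/9.

The radius of convergence is 2/9.


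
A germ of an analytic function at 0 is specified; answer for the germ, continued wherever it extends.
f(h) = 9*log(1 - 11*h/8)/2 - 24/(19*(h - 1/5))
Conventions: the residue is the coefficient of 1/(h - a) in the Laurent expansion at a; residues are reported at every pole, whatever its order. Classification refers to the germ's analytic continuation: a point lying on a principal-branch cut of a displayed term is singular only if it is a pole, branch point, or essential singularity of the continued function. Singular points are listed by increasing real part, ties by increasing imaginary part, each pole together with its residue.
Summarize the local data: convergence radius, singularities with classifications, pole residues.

Denominator factor (h - 1/5): pole of order 1 at 1/5, modulus 1/5.
Branch term (9/2)*log(1 - h/(8/11)): its argument vanishes at h = 8/11, a logarithmic branch point, modulus 8/11.
The radius of convergence is the smallest modulus among the singular points: 1/5.
The branch term is analytic at 1/5 and contributes nothing to the residue; only the rational part matters.
At the order-1 pole 1/5 set g(h) = (h - (1/5))*(rational part) = -24/19.
Simple pole: residue = g(a) at a = 1/5, which is -24/19.
List the singular points by increasing real part (a conjugate pair: the negative imaginary part first).

Radius of convergence at 0: 1/5.
At 1/5: a pole of order 1; residue -24/19.
At 8/11: a logarithmic branch point.


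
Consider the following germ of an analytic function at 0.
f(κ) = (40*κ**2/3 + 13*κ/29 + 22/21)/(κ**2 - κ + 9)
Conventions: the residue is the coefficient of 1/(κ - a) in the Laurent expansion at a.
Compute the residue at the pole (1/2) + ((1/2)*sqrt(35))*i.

The factor κ**2 - κ + 9 splits as (κ - a)(κ - a') with a = (1/2) + ((1/2)*sqrt(35))*i, a' = (1/2) - ((1/2)*sqrt(35))*i. At the order-1 pole a set g(κ) = (κ - a)*f(κ) = [40*κ**2/3 + 13*κ/29 + 22/21] / (κ - a').
Simple pole: residue = g(a) at a = (1/2) + ((1/2)*sqrt(35))*i, which is (1199/174) + ((45497/14210)*sqrt(35))*i.

The residue is (1199/174) + ((45497/14210)*sqrt(35))*i.


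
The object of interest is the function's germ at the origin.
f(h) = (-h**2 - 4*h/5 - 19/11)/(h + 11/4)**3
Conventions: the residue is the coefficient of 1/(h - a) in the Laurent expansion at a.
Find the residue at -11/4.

At the order-3 pole -11/4 set g(h) = (h - (-11/4))^3*f(h) = -h**2 - 4*h/5 - 19/11.
Order-3 pole: residue = g''(a)/2; g''(-11/4) = -2, so the residue is -1.

The residue is -1.


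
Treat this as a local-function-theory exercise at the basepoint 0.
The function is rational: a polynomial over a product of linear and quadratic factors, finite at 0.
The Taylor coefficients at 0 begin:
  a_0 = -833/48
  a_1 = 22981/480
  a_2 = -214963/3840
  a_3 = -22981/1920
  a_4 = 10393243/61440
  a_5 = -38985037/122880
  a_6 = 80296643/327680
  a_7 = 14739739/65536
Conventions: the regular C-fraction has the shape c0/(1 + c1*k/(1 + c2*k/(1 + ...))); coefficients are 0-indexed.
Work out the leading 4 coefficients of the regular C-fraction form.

Taylor coefficients (read off): a_0 = -833/48, a_1 = 22981/480, a_2 = -214963/3840, a_3 = -22981/1920.
c0 = a_0 = -833/48. Peel one level at a time: if S = 1 + c*k/S' with S'(0) = 1, then c is the k-coefficient of S and S' = c*k/(S - 1).
S_1 = c0/f = 1 + (469/170)*k + (506949/115600)*k^2 + ...; c1 = 469/170.
S_2 = c1*k/(S_1 - 1) = 1 + (-506949/318920)*k + (22765145/14077504)*k^2 + ...; c2 = -506949/318920.
S_3 = c2*k/(S_2 - 1) = 1 + (66725425/65588712)*k + ...; c3 = 66725425/65588712.

The regular C-fraction coefficients are [-833/48, 469/170, -506949/318920, 66725425/65588712].


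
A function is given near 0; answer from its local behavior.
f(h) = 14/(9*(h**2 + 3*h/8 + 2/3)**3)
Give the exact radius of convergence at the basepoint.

The radius of convergence is (1/3)*sqrt(6).

Denominator factor (h**2 + 3*h/8 + 2/3)^3: discriminant -485/192, complex-conjugate roots (-3/16) + ((1/48)*sqrt(1455))*i and (-3/16) - ((1/48)*sqrt(1455))*i; poles of order 3, moduli (1/3)*sqrt(6) and (1/3)*sqrt(6).
The radius of convergence is the smallest modulus among the singular points: (1/3)*sqrt(6).


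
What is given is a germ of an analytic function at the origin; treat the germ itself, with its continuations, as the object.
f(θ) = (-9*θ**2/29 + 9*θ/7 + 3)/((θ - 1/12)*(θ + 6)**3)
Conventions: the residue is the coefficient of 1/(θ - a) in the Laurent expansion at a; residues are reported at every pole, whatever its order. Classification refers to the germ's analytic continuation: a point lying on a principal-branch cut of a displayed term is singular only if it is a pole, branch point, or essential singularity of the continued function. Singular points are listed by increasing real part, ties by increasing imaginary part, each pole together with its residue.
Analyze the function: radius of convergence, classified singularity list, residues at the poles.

Denominator factor (θ - 1/12): pole of order 1 at 1/12, modulus 1/12.
Denominator factor (θ + 6)^3: pole of order 3 at -6, modulus 6.
The radius of convergence is the smallest modulus among the singular points: 1/12.
At the order-3 pole -6 set g(θ) = (θ - (-6))^3*f(θ) = (-9*θ**2/29 + 9*θ/7 + 3)/(θ - 1/12).
Order-3 pole: residue = g''(a)/2; g''(-6) = -2178360/78970451, so the residue is -1089180/78970451.
At the order-1 pole 1/12 set g(θ) = (θ - (1/12))*f(θ) = (-9*θ**2/29 + 9*θ/7 + 3)/(θ + 6)**3.
Simple pole: residue = g(a) at a = 1/12, which is 1089180/78970451.
List the singular points by increasing real part (a conjugate pair: the negative imaginary part first).

Radius of convergence at 0: 1/12.
At -6: a pole of order 3; residue -1089180/78970451.
At 1/12: a pole of order 1; residue 1089180/78970451.


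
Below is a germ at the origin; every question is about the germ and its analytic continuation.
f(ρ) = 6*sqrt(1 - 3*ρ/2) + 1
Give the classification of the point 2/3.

The point is an algebraic (square-root) branch point.

The term (6)*sqrt(1 - ρ/(2/3)) has argument 1 - 2/3/(2/3) = 0 at 2/3: a square-root (algebraic, two-sheeted) branch point; the remaining terms are analytic or single-valued there.


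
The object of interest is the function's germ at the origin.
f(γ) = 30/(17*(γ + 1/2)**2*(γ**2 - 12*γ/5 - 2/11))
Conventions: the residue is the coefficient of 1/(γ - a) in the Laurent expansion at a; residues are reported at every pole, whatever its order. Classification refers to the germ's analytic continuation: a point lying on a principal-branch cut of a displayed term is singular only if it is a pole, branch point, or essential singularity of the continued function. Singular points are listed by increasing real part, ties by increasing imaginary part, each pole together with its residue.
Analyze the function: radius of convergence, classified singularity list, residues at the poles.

Denominator factor (γ**2 - 12*γ/5 - 2/11): discriminant 1784/275, real irrational roots 6/5 + (1/55)*sqrt(4906) and 6/5 - (1/55)*sqrt(4906); poles of order 1, moduli 6/5 + (1/55)*sqrt(4906) and -6/5 + (1/55)*sqrt(4906).
Denominator factor (γ + 1/2)^2: pole of order 2 at -1/2, modulus 1/2.
The radius of convergence is the smallest modulus among the singular points: -6/5 + (1/55)*sqrt(4906).
At the order-2 pole -1/2 set g(γ) = (γ - (-1/2))^2*f(γ) = 30/(17*(γ**2 - 12*γ/5 - 2/11)).
Order-2 pole: residue = g'(a); g'(-1/2) = 96800/25947, so the residue is 96800/25947.
The factor γ**2 - 12*γ/5 - 2/11 splits as (γ - a)(γ - a') with a = 6/5 - (1/55)*sqrt(4906), a' = 6/5 + (1/55)*sqrt(4906). At the order-1 pole a set g(γ) = (γ - a)*f(γ) = [30/(17*(γ + 1/2)**2)] / (γ - a').
Simple pole: residue = g(a) at a = 6/5 - (1/55)*sqrt(4906), which is -48400/25947 - (2729650/98365077)*sqrt(4906).
The factor γ**2 - 12*γ/5 - 2/11 splits as (γ - a)(γ - a') with a = 6/5 + (1/55)*sqrt(4906), a' = 6/5 - (1/55)*sqrt(4906). At the order-1 pole a set g(γ) = (γ - a)*f(γ) = [30/(17*(γ + 1/2)**2)] / (γ - a').
Simple pole: residue = g(a) at a = 6/5 + (1/55)*sqrt(4906), which is -48400/25947 + (2729650/98365077)*sqrt(4906).
List the singular points by increasing real part (a conjugate pair: the negative imaginary part first).

Radius of convergence at 0: -6/5 + (1/55)*sqrt(4906).
At -1/2: a pole of order 2; residue 96800/25947.
At 6/5 - (1/55)*sqrt(4906): a pole of order 1; residue -48400/25947 - (2729650/98365077)*sqrt(4906).
At 6/5 + (1/55)*sqrt(4906): a pole of order 1; residue -48400/25947 + (2729650/98365077)*sqrt(4906).


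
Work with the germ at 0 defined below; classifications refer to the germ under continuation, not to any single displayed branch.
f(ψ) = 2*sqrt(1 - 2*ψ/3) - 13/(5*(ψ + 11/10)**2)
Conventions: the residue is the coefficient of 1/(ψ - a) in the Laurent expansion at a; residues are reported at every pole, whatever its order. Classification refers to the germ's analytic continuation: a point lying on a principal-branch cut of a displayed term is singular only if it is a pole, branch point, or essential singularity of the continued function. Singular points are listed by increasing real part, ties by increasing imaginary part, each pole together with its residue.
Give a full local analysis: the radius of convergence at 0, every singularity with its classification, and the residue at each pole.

Denominator factor (ψ + 11/10)^2: pole of order 2 at -11/10, modulus 11/10.
Branch term (2)*sqrt(1 - ψ/(3/2)): its argument vanishes at ψ = 3/2, a square-root branch point, modulus 3/2.
The radius of convergence is the smallest modulus among the singular points: 11/10.
The branch term is analytic at -11/10 and contributes nothing to the residue; only the rational part matters.
At the order-2 pole -11/10 set g(ψ) = (ψ - (-11/10))^2*(rational part) = -13/5.
Order-2 pole: residue = g'(a); g'(-11/10) = 0, so the residue is 0.
List the singular points by increasing real part (a conjugate pair: the negative imaginary part first).

Radius of convergence at 0: 11/10.
At -11/10: a pole of order 2; residue 0.
At 3/2: an algebraic (square-root) branch point.


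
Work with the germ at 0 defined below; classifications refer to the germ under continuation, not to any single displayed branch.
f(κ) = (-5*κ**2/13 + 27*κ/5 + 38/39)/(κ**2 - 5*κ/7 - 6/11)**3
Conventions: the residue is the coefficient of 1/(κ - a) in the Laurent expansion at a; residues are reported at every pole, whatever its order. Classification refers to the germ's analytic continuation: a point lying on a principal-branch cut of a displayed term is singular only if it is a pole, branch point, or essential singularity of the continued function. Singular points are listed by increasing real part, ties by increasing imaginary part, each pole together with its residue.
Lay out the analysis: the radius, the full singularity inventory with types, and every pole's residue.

Denominator factor (κ**2 - 5*κ/7 - 6/11)^3: discriminant 1451/539, real irrational roots 5/14 + (1/154)*sqrt(15961) and 5/14 - (1/154)*sqrt(15961); poles of order 3, moduli 5/14 + (1/154)*sqrt(15961) and -5/14 + (1/154)*sqrt(15961).
The radius of convergence is the smallest modulus among the singular points: -5/14 + (1/154)*sqrt(15961).
The factor κ**2 - 5*κ/7 - 6/11 splits as (κ - a)(κ - a') with a = 5/14 - (1/154)*sqrt(15961), a' = 5/14 + (1/154)*sqrt(15961). At the order-3 pole a set g(κ) = (κ - a)^3*f(κ) = [-5*κ**2/13 + 27*κ/5 + 38/39] / (κ - a')^3.
Order-3 pole: residue = g''(a)/2; g''(5/14 - (1/154)*sqrt(15961)) = -(932761060/39714179063)*sqrt(15961), so the residue is -(466380530/39714179063)*sqrt(15961).
The factor κ**2 - 5*κ/7 - 6/11 splits as (κ - a)(κ - a') with a = 5/14 + (1/154)*sqrt(15961), a' = 5/14 - (1/154)*sqrt(15961). At the order-3 pole a set g(κ) = (κ - a)^3*f(κ) = [-5*κ**2/13 + 27*κ/5 + 38/39] / (κ - a')^3.
Order-3 pole: residue = g''(a)/2; g''(5/14 + (1/154)*sqrt(15961)) = (932761060/39714179063)*sqrt(15961), so the residue is (466380530/39714179063)*sqrt(15961).
List the singular points by increasing real part (a conjugate pair: the negative imaginary part first).

Radius of convergence at 0: -5/14 + (1/154)*sqrt(15961).
At 5/14 - (1/154)*sqrt(15961): a pole of order 3; residue -(466380530/39714179063)*sqrt(15961).
At 5/14 + (1/154)*sqrt(15961): a pole of order 3; residue (466380530/39714179063)*sqrt(15961).


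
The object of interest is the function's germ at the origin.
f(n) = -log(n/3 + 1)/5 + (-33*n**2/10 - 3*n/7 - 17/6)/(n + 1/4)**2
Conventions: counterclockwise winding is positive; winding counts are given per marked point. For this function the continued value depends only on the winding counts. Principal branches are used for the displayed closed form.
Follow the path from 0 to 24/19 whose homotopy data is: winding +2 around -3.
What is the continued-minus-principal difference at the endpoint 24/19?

Continued minus principal equals -(4/5)*pi*i.

The rational part is single-valued and drops out of the difference; each branch term changes only by its own monodromy.
(-1/5)*log(1 - n/(-3)): each positive loop around -3 adds 2*pi*i to the log, so winding +2 contributes (-1/5)*(2)*2*pi*i = -(4/5)*pi*i.
Summing the contributions at n = 24/19 gives -(4/5)*pi*i.


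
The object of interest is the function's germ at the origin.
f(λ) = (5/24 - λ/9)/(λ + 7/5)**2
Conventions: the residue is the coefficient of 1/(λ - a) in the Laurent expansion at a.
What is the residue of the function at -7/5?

The residue is -1/9.

At the order-2 pole -7/5 set g(λ) = (λ - (-7/5))^2*f(λ) = 5/24 - λ/9.
Order-2 pole: residue = g'(a); g'(-7/5) = -1/9, so the residue is -1/9.


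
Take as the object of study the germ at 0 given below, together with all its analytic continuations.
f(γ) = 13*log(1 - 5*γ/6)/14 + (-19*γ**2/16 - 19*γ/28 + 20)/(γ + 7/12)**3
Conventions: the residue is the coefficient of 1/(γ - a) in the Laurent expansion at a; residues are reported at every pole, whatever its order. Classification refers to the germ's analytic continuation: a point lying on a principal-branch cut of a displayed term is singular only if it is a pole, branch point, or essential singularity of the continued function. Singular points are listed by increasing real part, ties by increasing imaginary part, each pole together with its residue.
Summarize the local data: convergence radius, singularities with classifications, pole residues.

Denominator factor (γ + 7/12)^3: pole of order 3 at -7/12, modulus 7/12.
Branch term (13/14)*log(1 - γ/(6/5)): its argument vanishes at γ = 6/5, a logarithmic branch point, modulus 6/5.
The radius of convergence is the smallest modulus among the singular points: 7/12.
The branch term is analytic at -7/12 and contributes nothing to the residue; only the rational part matters.
At the order-3 pole -7/12 set g(γ) = (γ - (-7/12))^3*(rational part) = -19*γ**2/16 - 19*γ/28 + 20.
Order-3 pole: residue = g''(a)/2; g''(-7/12) = -19/8, so the residue is -19/16.
List the singular points by increasing real part (a conjugate pair: the negative imaginary part first).

Radius of convergence at 0: 7/12.
At -7/12: a pole of order 3; residue -19/16.
At 6/5: a logarithmic branch point.


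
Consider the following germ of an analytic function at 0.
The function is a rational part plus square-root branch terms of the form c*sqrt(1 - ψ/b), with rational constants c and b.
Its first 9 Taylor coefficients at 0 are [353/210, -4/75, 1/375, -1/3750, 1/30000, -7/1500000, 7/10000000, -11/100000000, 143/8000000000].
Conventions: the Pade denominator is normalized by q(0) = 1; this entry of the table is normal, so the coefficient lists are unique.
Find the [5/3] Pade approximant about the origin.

Taylor coefficients needed (read off): a_0 = 353/210, a_1 = -4/75, a_2 = 1/375, a_3 = -1/3750, a_4 = 1/30000, a_5 = -7/1500000, a_6 = 7/10000000, a_7 = -11/100000000, a_8 = 143/8000000000.
Write the denominator as Q(ψ) = 1 + q1*ψ + q2*ψ^2 + q3*ψ^3. Requiring Q*f - P = O(ψ^9) with deg P <= 5 kills the coefficients of ψ^6..ψ^8 in Q*f:
  ψ^6: a_6 + q1*a_5 + q2*a_4 + q3*a_3 = 0, i.e. 7/10000000 + (-7/1500000)*q1 + (1/30000)*q2 + (-1/3750)*q3 = 0.
  ψ^7: a_7 + q1*a_6 + q2*a_5 + q3*a_4 = 0, i.e. -11/100000000 + (7/10000000)*q1 + (-7/1500000)*q2 + (1/30000)*q3 = 0.
  ψ^8: a_8 + q1*a_7 + q2*a_6 + q3*a_5 = 0, i.e. 143/8000000000 + (-11/100000000)*q1 + (7/10000000)*q2 + (-7/1500000)*q3 = 0.
Solving this linear system: q1 = 27/80, q2 = 27/800, q3 = 3/3200.
The numerator is Q*f truncated at degree 5: P0 = a_0 = 353/210; P1 = a_1 + q1*a_0 = 1727/3360; P2 = a_2 + q1*a_1 + q2*a_0 = 1391/33600; P3 = a_3 + q1*a_2 + q2*a_1 + q3*a_0 = 11/26880; P4 = a_4 + q1*a_3 + q2*a_2 + q3*a_1 = -1/60000; P5 = a_5 + q1*a_4 + q2*a_3 + q3*a_2 = 1/12000000.

The Pade approximant has numerator coefficients [353/210, 1727/3360, 1391/33600, 11/26880, -1/60000, 1/12000000]; denominator coefficients [1, 27/80, 27/800, 3/3200].


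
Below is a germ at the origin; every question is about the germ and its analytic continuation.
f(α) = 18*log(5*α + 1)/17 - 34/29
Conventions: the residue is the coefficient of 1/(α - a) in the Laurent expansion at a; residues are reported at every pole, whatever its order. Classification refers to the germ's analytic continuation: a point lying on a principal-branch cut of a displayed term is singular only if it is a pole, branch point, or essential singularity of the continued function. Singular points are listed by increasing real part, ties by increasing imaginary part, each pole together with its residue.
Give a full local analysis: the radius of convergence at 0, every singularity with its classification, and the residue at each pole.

Branch term (18/17)*log(1 - α/(-1/5)): its argument vanishes at α = -1/5, a logarithmic branch point, modulus 1/5.
The radius of convergence is the smallest modulus among the singular points: 1/5.

Radius of convergence at 0: 1/5.
At -1/5: a logarithmic branch point.


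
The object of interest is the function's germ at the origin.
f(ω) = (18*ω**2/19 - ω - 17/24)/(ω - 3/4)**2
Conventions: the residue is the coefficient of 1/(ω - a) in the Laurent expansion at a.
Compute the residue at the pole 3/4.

At the order-2 pole 3/4 set g(ω) = (ω - (3/4))^2*f(ω) = 18*ω**2/19 - ω - 17/24.
Order-2 pole: residue = g'(a); g'(3/4) = 8/19, so the residue is 8/19.

The residue is 8/19.


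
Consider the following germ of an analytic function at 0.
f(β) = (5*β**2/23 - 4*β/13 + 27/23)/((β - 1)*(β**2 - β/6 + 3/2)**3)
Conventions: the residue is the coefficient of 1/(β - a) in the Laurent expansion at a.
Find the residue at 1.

The residue is 8748/102557.

At the order-1 pole 1 set g(β) = (β - (1))*f(β) = (5*β**2/23 - 4*β/13 + 27/23)/(β**2 - β/6 + 3/2)**3.
Simple pole: residue = g(a) at a = 1, which is 8748/102557.


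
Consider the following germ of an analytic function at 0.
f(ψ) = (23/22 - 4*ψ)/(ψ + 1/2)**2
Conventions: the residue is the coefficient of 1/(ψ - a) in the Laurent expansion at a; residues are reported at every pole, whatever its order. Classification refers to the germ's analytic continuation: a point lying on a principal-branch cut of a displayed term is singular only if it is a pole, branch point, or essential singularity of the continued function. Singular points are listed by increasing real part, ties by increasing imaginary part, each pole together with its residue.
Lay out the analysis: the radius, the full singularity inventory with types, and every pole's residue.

Denominator factor (ψ + 1/2)^2: pole of order 2 at -1/2, modulus 1/2.
The radius of convergence is the smallest modulus among the singular points: 1/2.
At the order-2 pole -1/2 set g(ψ) = (ψ - (-1/2))^2*f(ψ) = 23/22 - 4*ψ.
Order-2 pole: residue = g'(a); g'(-1/2) = -4, so the residue is -4.

Radius of convergence at 0: 1/2.
At -1/2: a pole of order 2; residue -4.


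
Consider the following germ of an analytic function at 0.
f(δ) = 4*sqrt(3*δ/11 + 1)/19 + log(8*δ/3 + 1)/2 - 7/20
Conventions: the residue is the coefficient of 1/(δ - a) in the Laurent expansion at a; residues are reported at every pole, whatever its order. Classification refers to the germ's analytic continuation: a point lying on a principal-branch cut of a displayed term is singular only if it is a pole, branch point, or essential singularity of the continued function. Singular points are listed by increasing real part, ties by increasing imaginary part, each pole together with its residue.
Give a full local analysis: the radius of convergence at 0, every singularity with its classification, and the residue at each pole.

Radius of convergence at 0: 3/8.
At -11/3: an algebraic (square-root) branch point.
At -3/8: a logarithmic branch point.

Branch term (1/2)*log(1 - δ/(-3/8)): its argument vanishes at δ = -3/8, a logarithmic branch point, modulus 3/8.
Branch term (4/19)*sqrt(1 - δ/(-11/3)): its argument vanishes at δ = -11/3, a square-root branch point, modulus 11/3.
The radius of convergence is the smallest modulus among the singular points: 3/8.
List the singular points by increasing real part (a conjugate pair: the negative imaginary part first).


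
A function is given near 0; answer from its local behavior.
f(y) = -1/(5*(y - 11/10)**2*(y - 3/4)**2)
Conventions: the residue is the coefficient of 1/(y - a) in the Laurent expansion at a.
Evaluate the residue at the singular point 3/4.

At the order-2 pole 3/4 set g(y) = (y - (3/4))^2*f(y) = -1/(5*(y - 11/10)**2).
Order-2 pole: residue = g'(a); g'(3/4) = -3200/343, so the residue is -3200/343.

The residue is -3200/343.


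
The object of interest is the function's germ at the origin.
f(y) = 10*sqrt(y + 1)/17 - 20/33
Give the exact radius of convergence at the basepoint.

Branch term (10/17)*sqrt(1 - y/(-1)): its argument vanishes at y = -1, a square-root branch point, modulus 1.
The radius of convergence is the smallest modulus among the singular points: 1.

The radius of convergence is 1.


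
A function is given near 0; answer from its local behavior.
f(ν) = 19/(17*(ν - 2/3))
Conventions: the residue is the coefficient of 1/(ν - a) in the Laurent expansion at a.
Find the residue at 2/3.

The residue is 19/17.

At the order-1 pole 2/3 set g(ν) = (ν - (2/3))*f(ν) = 19/17.
Simple pole: residue = g(a) at a = 2/3, which is 19/17.


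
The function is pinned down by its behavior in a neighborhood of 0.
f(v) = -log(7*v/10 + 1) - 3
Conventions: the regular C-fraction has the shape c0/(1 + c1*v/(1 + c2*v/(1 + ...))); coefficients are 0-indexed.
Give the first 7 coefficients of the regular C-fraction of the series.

Taylor coefficients (expand at 0): a_0 = -3, a_1 = -7/10, a_2 = 49/200, a_3 = -343/3000, a_4 = 2401/40000, a_5 = -16807/500000, a_6 = 117649/6000000.
c0 = a_0 = -3. Peel one level at a time: if S = 1 + c*v/S' with S'(0) = 1, then c is the v-coefficient of S and S' = c*v/(S - 1).
S_1 = c0/f = 1 + (-7/30)*v + (49/360)*v^2 + ...; c1 = -7/30.
S_2 = c1*v/(S_1 - 1) = 1 + (7/12)*v + (-49/1200)*v^2 + ...; c2 = 7/12.
S_3 = c2*v/(S_2 - 1) = 1 + (7/100)*v + (-49/2500)*v^2 + ...; c3 = 7/100.
S_4 = c3*v/(S_3 - 1) = 1 + (7/25)*v + (-49/1500)*v^2 + ...; c4 = 7/25.
S_5 = c4*v/(S_4 - 1) = 1 + (7/60)*v + (-49/1800)*v^2 + ...; c5 = 7/60.
S_6 = c5*v/(S_5 - 1) = 1 + (7/30)*v + ...; c6 = 7/30.

The regular C-fraction coefficients are [-3, -7/30, 7/12, 7/100, 7/25, 7/60, 7/30].


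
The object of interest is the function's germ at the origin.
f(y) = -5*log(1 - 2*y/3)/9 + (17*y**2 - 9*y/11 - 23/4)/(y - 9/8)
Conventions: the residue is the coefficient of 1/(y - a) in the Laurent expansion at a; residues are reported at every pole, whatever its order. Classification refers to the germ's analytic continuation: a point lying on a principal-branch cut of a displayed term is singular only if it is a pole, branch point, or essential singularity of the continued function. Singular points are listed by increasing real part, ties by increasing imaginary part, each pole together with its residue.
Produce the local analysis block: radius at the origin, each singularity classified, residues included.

Radius of convergence at 0: 9/8.
At 9/8: a pole of order 1; residue 10451/704.
At 3/2: a logarithmic branch point.

Denominator factor (y - 9/8): pole of order 1 at 9/8, modulus 9/8.
Branch term (-5/9)*log(1 - y/(3/2)): its argument vanishes at y = 3/2, a logarithmic branch point, modulus 3/2.
The radius of convergence is the smallest modulus among the singular points: 9/8.
The branch term is analytic at 9/8 and contributes nothing to the residue; only the rational part matters.
At the order-1 pole 9/8 set g(y) = (y - (9/8))*(rational part) = 17*y**2 - 9*y/11 - 23/4.
Simple pole: residue = g(a) at a = 9/8, which is 10451/704.
List the singular points by increasing real part (a conjugate pair: the negative imaginary part first).


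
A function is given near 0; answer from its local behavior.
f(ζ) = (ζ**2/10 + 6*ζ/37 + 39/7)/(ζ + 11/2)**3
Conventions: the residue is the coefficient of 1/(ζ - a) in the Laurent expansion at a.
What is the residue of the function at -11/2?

The residue is 1/10.

At the order-3 pole -11/2 set g(ζ) = (ζ - (-11/2))^3*f(ζ) = ζ**2/10 + 6*ζ/37 + 39/7.
Order-3 pole: residue = g''(a)/2; g''(-11/2) = 1/5, so the residue is 1/10.


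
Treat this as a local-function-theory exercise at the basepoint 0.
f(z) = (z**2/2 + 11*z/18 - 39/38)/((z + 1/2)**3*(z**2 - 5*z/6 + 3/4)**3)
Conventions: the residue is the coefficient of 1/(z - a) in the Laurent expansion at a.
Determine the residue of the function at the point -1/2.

The residue is -81980928/26977283.

At the order-3 pole -1/2 set g(z) = (z - (-1/2))^3*f(z) = (z**2/2 + 11*z/18 - 39/38)/(z**2 - 5*z/6 + 3/4)**3.
Order-3 pole: residue = g''(a)/2; g''(-1/2) = -163961856/26977283, so the residue is -81980928/26977283.
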